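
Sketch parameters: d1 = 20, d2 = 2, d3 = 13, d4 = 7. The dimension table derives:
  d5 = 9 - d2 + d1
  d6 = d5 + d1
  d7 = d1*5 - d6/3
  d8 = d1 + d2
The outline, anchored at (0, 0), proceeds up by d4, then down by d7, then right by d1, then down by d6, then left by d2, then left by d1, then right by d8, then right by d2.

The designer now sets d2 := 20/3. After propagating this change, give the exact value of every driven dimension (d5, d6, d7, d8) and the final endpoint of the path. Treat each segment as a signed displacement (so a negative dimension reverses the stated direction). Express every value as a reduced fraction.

d5 = 67/3
d6 = 127/3
d7 = 773/9
d8 = 80/3
endpoint = (80/3, -1091/9)

Apply edit: d2 := 20/3
  d5 = 9 - d2 + d1 = 67/3
  d6 = d5 + d1 = 127/3
  d7 = d1*5 - d6/3 = 773/9
  d8 = d1 + d2 = 80/3
Walk from origin (0, 0):
  seg 1: up by d4 = 7 → (0, 7)
  seg 2: down by d7 = 773/9 → (0, -710/9)
  seg 3: right by d1 = 20 → (20, -710/9)
  seg 4: down by d6 = 127/3 → (20, -1091/9)
  seg 5: left by d2 = 20/3 → (40/3, -1091/9)
  seg 6: left by d1 = 20 → (-20/3, -1091/9)
  seg 7: right by d8 = 80/3 → (20, -1091/9)
  seg 8: right by d2 = 20/3 → (80/3, -1091/9)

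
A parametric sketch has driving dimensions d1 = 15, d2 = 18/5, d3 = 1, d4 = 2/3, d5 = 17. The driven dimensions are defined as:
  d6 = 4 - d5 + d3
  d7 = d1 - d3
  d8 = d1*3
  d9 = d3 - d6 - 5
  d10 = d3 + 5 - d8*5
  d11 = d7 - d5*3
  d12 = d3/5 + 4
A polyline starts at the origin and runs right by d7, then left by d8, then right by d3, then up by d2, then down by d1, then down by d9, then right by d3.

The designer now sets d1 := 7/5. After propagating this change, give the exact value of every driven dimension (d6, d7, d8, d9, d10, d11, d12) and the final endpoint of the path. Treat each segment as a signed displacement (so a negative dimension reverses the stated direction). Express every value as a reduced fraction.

Apply edit: d1 := 7/5
  d6 = 4 - d5 + d3 = -12
  d7 = d1 - d3 = 2/5
  d8 = d1*3 = 21/5
  d9 = d3 - d6 - 5 = 8
  d10 = d3 + 5 - d8*5 = -15
  d11 = d7 - d5*3 = -253/5
  d12 = d3/5 + 4 = 21/5
Walk from origin (0, 0):
  seg 1: right by d7 = 2/5 → (2/5, 0)
  seg 2: left by d8 = 21/5 → (-19/5, 0)
  seg 3: right by d3 = 1 → (-14/5, 0)
  seg 4: up by d2 = 18/5 → (-14/5, 18/5)
  seg 5: down by d1 = 7/5 → (-14/5, 11/5)
  seg 6: down by d9 = 8 → (-14/5, -29/5)
  seg 7: right by d3 = 1 → (-9/5, -29/5)

d6 = -12
d7 = 2/5
d8 = 21/5
d9 = 8
d10 = -15
d11 = -253/5
d12 = 21/5
endpoint = (-9/5, -29/5)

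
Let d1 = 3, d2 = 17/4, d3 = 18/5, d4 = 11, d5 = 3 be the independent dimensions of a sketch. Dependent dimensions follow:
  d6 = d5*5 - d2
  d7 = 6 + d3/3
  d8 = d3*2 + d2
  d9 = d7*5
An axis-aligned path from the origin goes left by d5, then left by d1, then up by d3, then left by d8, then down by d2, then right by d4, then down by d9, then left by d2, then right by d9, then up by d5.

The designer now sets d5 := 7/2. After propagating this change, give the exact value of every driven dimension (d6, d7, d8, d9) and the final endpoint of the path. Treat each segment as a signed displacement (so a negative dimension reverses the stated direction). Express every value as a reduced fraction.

Apply edit: d5 := 7/2
  d6 = d5*5 - d2 = 53/4
  d7 = 6 + d3/3 = 36/5
  d8 = d3*2 + d2 = 229/20
  d9 = d7*5 = 36
Walk from origin (0, 0):
  seg 1: left by d5 = 7/2 → (-7/2, 0)
  seg 2: left by d1 = 3 → (-13/2, 0)
  seg 3: up by d3 = 18/5 → (-13/2, 18/5)
  seg 4: left by d8 = 229/20 → (-359/20, 18/5)
  seg 5: down by d2 = 17/4 → (-359/20, -13/20)
  seg 6: right by d4 = 11 → (-139/20, -13/20)
  seg 7: down by d9 = 36 → (-139/20, -733/20)
  seg 8: left by d2 = 17/4 → (-56/5, -733/20)
  seg 9: right by d9 = 36 → (124/5, -733/20)
  seg 10: up by d5 = 7/2 → (124/5, -663/20)

d6 = 53/4
d7 = 36/5
d8 = 229/20
d9 = 36
endpoint = (124/5, -663/20)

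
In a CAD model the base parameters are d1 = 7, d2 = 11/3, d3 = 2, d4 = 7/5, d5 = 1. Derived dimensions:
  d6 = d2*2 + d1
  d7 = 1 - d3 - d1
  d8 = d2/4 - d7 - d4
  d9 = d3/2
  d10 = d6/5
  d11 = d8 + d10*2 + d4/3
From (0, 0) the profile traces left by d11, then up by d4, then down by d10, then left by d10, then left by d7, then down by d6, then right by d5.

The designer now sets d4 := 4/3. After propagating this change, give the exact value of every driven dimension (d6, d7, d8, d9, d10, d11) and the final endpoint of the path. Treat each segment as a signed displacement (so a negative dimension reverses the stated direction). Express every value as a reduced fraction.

Apply edit: d4 := 4/3
  d6 = d2*2 + d1 = 43/3
  d7 = 1 - d3 - d1 = -8
  d8 = d2/4 - d7 - d4 = 91/12
  d9 = d3/2 = 1
  d10 = d6/5 = 43/15
  d11 = d8 + d10*2 + d4/3 = 2477/180
Walk from origin (0, 0):
  seg 1: left by d11 = 2477/180 → (-2477/180, 0)
  seg 2: up by d4 = 4/3 → (-2477/180, 4/3)
  seg 3: down by d10 = 43/15 → (-2477/180, -23/15)
  seg 4: left by d10 = 43/15 → (-2993/180, -23/15)
  seg 5: left by d7 = -8 → (-1553/180, -23/15)
  seg 6: down by d6 = 43/3 → (-1553/180, -238/15)
  seg 7: right by d5 = 1 → (-1373/180, -238/15)

d6 = 43/3
d7 = -8
d8 = 91/12
d9 = 1
d10 = 43/15
d11 = 2477/180
endpoint = (-1373/180, -238/15)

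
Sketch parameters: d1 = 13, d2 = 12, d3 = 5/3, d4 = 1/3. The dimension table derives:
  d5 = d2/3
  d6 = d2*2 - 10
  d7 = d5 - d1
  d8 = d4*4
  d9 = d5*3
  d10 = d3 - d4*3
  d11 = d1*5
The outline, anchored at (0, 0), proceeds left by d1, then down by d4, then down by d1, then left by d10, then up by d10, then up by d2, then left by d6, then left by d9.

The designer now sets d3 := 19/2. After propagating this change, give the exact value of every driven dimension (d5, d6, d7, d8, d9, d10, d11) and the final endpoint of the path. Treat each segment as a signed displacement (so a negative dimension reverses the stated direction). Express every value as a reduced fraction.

d5 = 4
d6 = 14
d7 = -9
d8 = 4/3
d9 = 12
d10 = 17/2
d11 = 65
endpoint = (-95/2, 43/6)

Apply edit: d3 := 19/2
  d5 = d2/3 = 4
  d6 = d2*2 - 10 = 14
  d7 = d5 - d1 = -9
  d8 = d4*4 = 4/3
  d9 = d5*3 = 12
  d10 = d3 - d4*3 = 17/2
  d11 = d1*5 = 65
Walk from origin (0, 0):
  seg 1: left by d1 = 13 → (-13, 0)
  seg 2: down by d4 = 1/3 → (-13, -1/3)
  seg 3: down by d1 = 13 → (-13, -40/3)
  seg 4: left by d10 = 17/2 → (-43/2, -40/3)
  seg 5: up by d10 = 17/2 → (-43/2, -29/6)
  seg 6: up by d2 = 12 → (-43/2, 43/6)
  seg 7: left by d6 = 14 → (-71/2, 43/6)
  seg 8: left by d9 = 12 → (-95/2, 43/6)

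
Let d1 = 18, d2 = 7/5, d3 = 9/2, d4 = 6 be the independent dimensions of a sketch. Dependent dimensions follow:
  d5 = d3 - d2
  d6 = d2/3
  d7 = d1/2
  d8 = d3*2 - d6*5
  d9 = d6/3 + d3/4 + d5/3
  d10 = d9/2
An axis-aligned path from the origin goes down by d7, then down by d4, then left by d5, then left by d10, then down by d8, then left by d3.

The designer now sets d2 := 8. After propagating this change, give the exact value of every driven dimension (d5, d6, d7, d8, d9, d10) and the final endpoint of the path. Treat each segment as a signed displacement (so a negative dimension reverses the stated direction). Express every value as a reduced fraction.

d5 = -7/2
d6 = 8/3
d7 = 9
d8 = -13/3
d9 = 61/72
d10 = 61/144
endpoint = (-205/144, -32/3)

Apply edit: d2 := 8
  d5 = d3 - d2 = -7/2
  d6 = d2/3 = 8/3
  d7 = d1/2 = 9
  d8 = d3*2 - d6*5 = -13/3
  d9 = d6/3 + d3/4 + d5/3 = 61/72
  d10 = d9/2 = 61/144
Walk from origin (0, 0):
  seg 1: down by d7 = 9 → (0, -9)
  seg 2: down by d4 = 6 → (0, -15)
  seg 3: left by d5 = -7/2 → (7/2, -15)
  seg 4: left by d10 = 61/144 → (443/144, -15)
  seg 5: down by d8 = -13/3 → (443/144, -32/3)
  seg 6: left by d3 = 9/2 → (-205/144, -32/3)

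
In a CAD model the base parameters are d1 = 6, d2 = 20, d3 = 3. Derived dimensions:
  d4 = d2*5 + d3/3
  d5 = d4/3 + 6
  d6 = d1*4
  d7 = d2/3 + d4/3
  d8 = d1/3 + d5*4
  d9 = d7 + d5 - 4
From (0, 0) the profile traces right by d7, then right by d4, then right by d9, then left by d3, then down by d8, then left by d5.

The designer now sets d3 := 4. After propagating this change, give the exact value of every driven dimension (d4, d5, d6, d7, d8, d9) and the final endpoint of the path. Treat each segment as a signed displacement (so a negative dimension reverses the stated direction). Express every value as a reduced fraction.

Apply edit: d3 := 4
  d4 = d2*5 + d3/3 = 304/3
  d5 = d4/3 + 6 = 358/9
  d6 = d1*4 = 24
  d7 = d2/3 + d4/3 = 364/9
  d8 = d1/3 + d5*4 = 1450/9
  d9 = d7 + d5 - 4 = 686/9
Walk from origin (0, 0):
  seg 1: right by d7 = 364/9 → (364/9, 0)
  seg 2: right by d4 = 304/3 → (1276/9, 0)
  seg 3: right by d9 = 686/9 → (218, 0)
  seg 4: left by d3 = 4 → (214, 0)
  seg 5: down by d8 = 1450/9 → (214, -1450/9)
  seg 6: left by d5 = 358/9 → (1568/9, -1450/9)

d4 = 304/3
d5 = 358/9
d6 = 24
d7 = 364/9
d8 = 1450/9
d9 = 686/9
endpoint = (1568/9, -1450/9)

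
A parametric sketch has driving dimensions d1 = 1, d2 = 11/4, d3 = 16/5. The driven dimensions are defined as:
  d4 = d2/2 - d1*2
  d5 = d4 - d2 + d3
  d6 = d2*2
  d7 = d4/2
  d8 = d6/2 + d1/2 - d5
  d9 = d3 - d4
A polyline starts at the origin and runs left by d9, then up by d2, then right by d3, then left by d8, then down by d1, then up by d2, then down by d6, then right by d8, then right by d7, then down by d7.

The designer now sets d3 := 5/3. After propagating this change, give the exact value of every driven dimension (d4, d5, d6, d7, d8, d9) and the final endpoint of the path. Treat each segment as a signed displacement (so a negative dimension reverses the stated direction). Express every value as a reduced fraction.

d4 = -5/8
d5 = -41/24
d6 = 11/2
d7 = -5/16
d8 = 119/24
d9 = 55/24
endpoint = (-15/16, -11/16)

Apply edit: d3 := 5/3
  d4 = d2/2 - d1*2 = -5/8
  d5 = d4 - d2 + d3 = -41/24
  d6 = d2*2 = 11/2
  d7 = d4/2 = -5/16
  d8 = d6/2 + d1/2 - d5 = 119/24
  d9 = d3 - d4 = 55/24
Walk from origin (0, 0):
  seg 1: left by d9 = 55/24 → (-55/24, 0)
  seg 2: up by d2 = 11/4 → (-55/24, 11/4)
  seg 3: right by d3 = 5/3 → (-5/8, 11/4)
  seg 4: left by d8 = 119/24 → (-67/12, 11/4)
  seg 5: down by d1 = 1 → (-67/12, 7/4)
  seg 6: up by d2 = 11/4 → (-67/12, 9/2)
  seg 7: down by d6 = 11/2 → (-67/12, -1)
  seg 8: right by d8 = 119/24 → (-5/8, -1)
  seg 9: right by d7 = -5/16 → (-15/16, -1)
  seg 10: down by d7 = -5/16 → (-15/16, -11/16)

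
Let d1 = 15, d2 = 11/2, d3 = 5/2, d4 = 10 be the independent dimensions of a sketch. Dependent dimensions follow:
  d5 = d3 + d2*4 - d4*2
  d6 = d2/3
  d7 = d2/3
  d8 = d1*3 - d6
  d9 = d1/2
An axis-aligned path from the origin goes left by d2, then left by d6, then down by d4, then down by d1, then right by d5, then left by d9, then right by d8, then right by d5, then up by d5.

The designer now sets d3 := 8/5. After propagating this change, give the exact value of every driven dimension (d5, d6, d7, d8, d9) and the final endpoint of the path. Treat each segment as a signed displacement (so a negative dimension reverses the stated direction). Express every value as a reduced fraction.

Apply edit: d3 := 8/5
  d5 = d3 + d2*4 - d4*2 = 18/5
  d6 = d2/3 = 11/6
  d7 = d2/3 = 11/6
  d8 = d1*3 - d6 = 259/6
  d9 = d1/2 = 15/2
Walk from origin (0, 0):
  seg 1: left by d2 = 11/2 → (-11/2, 0)
  seg 2: left by d6 = 11/6 → (-22/3, 0)
  seg 3: down by d4 = 10 → (-22/3, -10)
  seg 4: down by d1 = 15 → (-22/3, -25)
  seg 5: right by d5 = 18/5 → (-56/15, -25)
  seg 6: left by d9 = 15/2 → (-337/30, -25)
  seg 7: right by d8 = 259/6 → (479/15, -25)
  seg 8: right by d5 = 18/5 → (533/15, -25)
  seg 9: up by d5 = 18/5 → (533/15, -107/5)

d5 = 18/5
d6 = 11/6
d7 = 11/6
d8 = 259/6
d9 = 15/2
endpoint = (533/15, -107/5)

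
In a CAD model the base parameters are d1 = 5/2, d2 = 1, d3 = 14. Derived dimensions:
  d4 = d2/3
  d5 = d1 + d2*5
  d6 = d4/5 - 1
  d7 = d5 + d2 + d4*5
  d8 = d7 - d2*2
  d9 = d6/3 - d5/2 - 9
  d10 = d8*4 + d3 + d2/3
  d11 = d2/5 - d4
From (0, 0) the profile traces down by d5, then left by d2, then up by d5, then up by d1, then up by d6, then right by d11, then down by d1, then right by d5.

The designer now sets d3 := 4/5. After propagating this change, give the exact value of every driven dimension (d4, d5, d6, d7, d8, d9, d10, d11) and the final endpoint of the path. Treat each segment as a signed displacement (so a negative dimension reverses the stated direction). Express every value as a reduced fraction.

d4 = 1/3
d5 = 15/2
d6 = -14/15
d7 = 61/6
d8 = 49/6
d9 = -2351/180
d10 = 169/5
d11 = -2/15
endpoint = (191/30, -14/15)

Apply edit: d3 := 4/5
  d4 = d2/3 = 1/3
  d5 = d1 + d2*5 = 15/2
  d6 = d4/5 - 1 = -14/15
  d7 = d5 + d2 + d4*5 = 61/6
  d8 = d7 - d2*2 = 49/6
  d9 = d6/3 - d5/2 - 9 = -2351/180
  d10 = d8*4 + d3 + d2/3 = 169/5
  d11 = d2/5 - d4 = -2/15
Walk from origin (0, 0):
  seg 1: down by d5 = 15/2 → (0, -15/2)
  seg 2: left by d2 = 1 → (-1, -15/2)
  seg 3: up by d5 = 15/2 → (-1, 0)
  seg 4: up by d1 = 5/2 → (-1, 5/2)
  seg 5: up by d6 = -14/15 → (-1, 47/30)
  seg 6: right by d11 = -2/15 → (-17/15, 47/30)
  seg 7: down by d1 = 5/2 → (-17/15, -14/15)
  seg 8: right by d5 = 15/2 → (191/30, -14/15)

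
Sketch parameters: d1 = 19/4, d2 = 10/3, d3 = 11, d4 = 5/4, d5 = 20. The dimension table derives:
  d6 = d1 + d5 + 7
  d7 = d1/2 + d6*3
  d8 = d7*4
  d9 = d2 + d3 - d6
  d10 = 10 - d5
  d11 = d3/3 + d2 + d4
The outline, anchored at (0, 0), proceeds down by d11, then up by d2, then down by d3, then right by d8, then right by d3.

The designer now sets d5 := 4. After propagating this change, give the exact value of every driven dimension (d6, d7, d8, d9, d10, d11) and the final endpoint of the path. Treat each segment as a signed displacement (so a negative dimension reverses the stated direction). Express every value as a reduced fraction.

Apply edit: d5 := 4
  d6 = d1 + d5 + 7 = 63/4
  d7 = d1/2 + d6*3 = 397/8
  d8 = d7*4 = 397/2
  d9 = d2 + d3 - d6 = -17/12
  d10 = 10 - d5 = 6
  d11 = d3/3 + d2 + d4 = 33/4
Walk from origin (0, 0):
  seg 1: down by d11 = 33/4 → (0, -33/4)
  seg 2: up by d2 = 10/3 → (0, -59/12)
  seg 3: down by d3 = 11 → (0, -191/12)
  seg 4: right by d8 = 397/2 → (397/2, -191/12)
  seg 5: right by d3 = 11 → (419/2, -191/12)

d6 = 63/4
d7 = 397/8
d8 = 397/2
d9 = -17/12
d10 = 6
d11 = 33/4
endpoint = (419/2, -191/12)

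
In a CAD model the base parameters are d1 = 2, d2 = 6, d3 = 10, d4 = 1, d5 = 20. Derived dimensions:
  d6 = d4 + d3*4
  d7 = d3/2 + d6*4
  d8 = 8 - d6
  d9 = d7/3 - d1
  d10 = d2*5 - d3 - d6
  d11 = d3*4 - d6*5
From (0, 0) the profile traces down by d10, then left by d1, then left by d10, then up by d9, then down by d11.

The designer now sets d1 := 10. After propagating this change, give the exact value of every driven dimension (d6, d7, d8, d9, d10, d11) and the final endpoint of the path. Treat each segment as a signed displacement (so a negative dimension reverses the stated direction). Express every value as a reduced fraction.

d6 = 41
d7 = 169
d8 = -33
d9 = 139/3
d10 = -21
d11 = -165
endpoint = (11, 697/3)

Apply edit: d1 := 10
  d6 = d4 + d3*4 = 41
  d7 = d3/2 + d6*4 = 169
  d8 = 8 - d6 = -33
  d9 = d7/3 - d1 = 139/3
  d10 = d2*5 - d3 - d6 = -21
  d11 = d3*4 - d6*5 = -165
Walk from origin (0, 0):
  seg 1: down by d10 = -21 → (0, 21)
  seg 2: left by d1 = 10 → (-10, 21)
  seg 3: left by d10 = -21 → (11, 21)
  seg 4: up by d9 = 139/3 → (11, 202/3)
  seg 5: down by d11 = -165 → (11, 697/3)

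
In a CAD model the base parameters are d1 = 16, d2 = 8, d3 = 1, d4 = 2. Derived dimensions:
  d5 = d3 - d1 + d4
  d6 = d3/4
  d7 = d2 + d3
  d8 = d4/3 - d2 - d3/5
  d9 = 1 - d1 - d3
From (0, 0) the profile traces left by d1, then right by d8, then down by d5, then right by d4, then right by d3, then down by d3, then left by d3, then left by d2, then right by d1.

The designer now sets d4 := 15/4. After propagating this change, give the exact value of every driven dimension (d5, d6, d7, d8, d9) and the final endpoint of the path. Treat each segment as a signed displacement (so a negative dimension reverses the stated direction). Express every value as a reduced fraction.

Apply edit: d4 := 15/4
  d5 = d3 - d1 + d4 = -45/4
  d6 = d3/4 = 1/4
  d7 = d2 + d3 = 9
  d8 = d4/3 - d2 - d3/5 = -139/20
  d9 = 1 - d1 - d3 = -16
Walk from origin (0, 0):
  seg 1: left by d1 = 16 → (-16, 0)
  seg 2: right by d8 = -139/20 → (-459/20, 0)
  seg 3: down by d5 = -45/4 → (-459/20, 45/4)
  seg 4: right by d4 = 15/4 → (-96/5, 45/4)
  seg 5: right by d3 = 1 → (-91/5, 45/4)
  seg 6: down by d3 = 1 → (-91/5, 41/4)
  seg 7: left by d3 = 1 → (-96/5, 41/4)
  seg 8: left by d2 = 8 → (-136/5, 41/4)
  seg 9: right by d1 = 16 → (-56/5, 41/4)

d5 = -45/4
d6 = 1/4
d7 = 9
d8 = -139/20
d9 = -16
endpoint = (-56/5, 41/4)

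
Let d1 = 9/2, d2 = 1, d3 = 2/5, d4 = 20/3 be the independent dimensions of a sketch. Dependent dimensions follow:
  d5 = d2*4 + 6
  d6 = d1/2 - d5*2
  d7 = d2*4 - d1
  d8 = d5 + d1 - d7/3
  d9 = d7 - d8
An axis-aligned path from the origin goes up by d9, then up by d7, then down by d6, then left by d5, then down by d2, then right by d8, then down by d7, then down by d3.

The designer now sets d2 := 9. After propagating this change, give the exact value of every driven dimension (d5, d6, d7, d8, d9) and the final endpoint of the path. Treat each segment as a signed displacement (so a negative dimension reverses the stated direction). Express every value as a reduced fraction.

Apply edit: d2 := 9
  d5 = d2*4 + 6 = 42
  d6 = d1/2 - d5*2 = -327/4
  d7 = d2*4 - d1 = 63/2
  d8 = d5 + d1 - d7/3 = 36
  d9 = d7 - d8 = -9/2
Walk from origin (0, 0):
  seg 1: up by d9 = -9/2 → (0, -9/2)
  seg 2: up by d7 = 63/2 → (0, 27)
  seg 3: down by d6 = -327/4 → (0, 435/4)
  seg 4: left by d5 = 42 → (-42, 435/4)
  seg 5: down by d2 = 9 → (-42, 399/4)
  seg 6: right by d8 = 36 → (-6, 399/4)
  seg 7: down by d7 = 63/2 → (-6, 273/4)
  seg 8: down by d3 = 2/5 → (-6, 1357/20)

d5 = 42
d6 = -327/4
d7 = 63/2
d8 = 36
d9 = -9/2
endpoint = (-6, 1357/20)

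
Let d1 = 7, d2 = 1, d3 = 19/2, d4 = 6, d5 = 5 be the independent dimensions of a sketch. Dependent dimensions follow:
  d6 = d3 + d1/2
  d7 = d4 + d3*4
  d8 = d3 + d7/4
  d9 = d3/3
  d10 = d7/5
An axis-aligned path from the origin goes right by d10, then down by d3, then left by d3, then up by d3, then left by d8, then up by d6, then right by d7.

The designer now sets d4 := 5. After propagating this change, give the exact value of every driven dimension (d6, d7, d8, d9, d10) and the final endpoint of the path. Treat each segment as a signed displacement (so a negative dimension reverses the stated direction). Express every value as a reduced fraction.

Apply edit: d4 := 5
  d6 = d3 + d1/2 = 13
  d7 = d4 + d3*4 = 43
  d8 = d3 + d7/4 = 81/4
  d9 = d3/3 = 19/6
  d10 = d7/5 = 43/5
Walk from origin (0, 0):
  seg 1: right by d10 = 43/5 → (43/5, 0)
  seg 2: down by d3 = 19/2 → (43/5, -19/2)
  seg 3: left by d3 = 19/2 → (-9/10, -19/2)
  seg 4: up by d3 = 19/2 → (-9/10, 0)
  seg 5: left by d8 = 81/4 → (-423/20, 0)
  seg 6: up by d6 = 13 → (-423/20, 13)
  seg 7: right by d7 = 43 → (437/20, 13)

d6 = 13
d7 = 43
d8 = 81/4
d9 = 19/6
d10 = 43/5
endpoint = (437/20, 13)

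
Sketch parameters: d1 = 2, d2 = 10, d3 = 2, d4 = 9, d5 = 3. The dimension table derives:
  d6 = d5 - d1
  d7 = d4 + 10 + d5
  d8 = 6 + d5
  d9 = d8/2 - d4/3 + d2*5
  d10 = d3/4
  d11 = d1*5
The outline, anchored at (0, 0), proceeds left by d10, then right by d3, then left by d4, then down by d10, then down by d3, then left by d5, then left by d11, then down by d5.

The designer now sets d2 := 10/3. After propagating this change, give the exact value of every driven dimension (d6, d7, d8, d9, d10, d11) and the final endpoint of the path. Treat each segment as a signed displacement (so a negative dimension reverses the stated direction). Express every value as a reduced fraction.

d6 = 1
d7 = 22
d8 = 9
d9 = 109/6
d10 = 1/2
d11 = 10
endpoint = (-41/2, -11/2)

Apply edit: d2 := 10/3
  d6 = d5 - d1 = 1
  d7 = d4 + 10 + d5 = 22
  d8 = 6 + d5 = 9
  d9 = d8/2 - d4/3 + d2*5 = 109/6
  d10 = d3/4 = 1/2
  d11 = d1*5 = 10
Walk from origin (0, 0):
  seg 1: left by d10 = 1/2 → (-1/2, 0)
  seg 2: right by d3 = 2 → (3/2, 0)
  seg 3: left by d4 = 9 → (-15/2, 0)
  seg 4: down by d10 = 1/2 → (-15/2, -1/2)
  seg 5: down by d3 = 2 → (-15/2, -5/2)
  seg 6: left by d5 = 3 → (-21/2, -5/2)
  seg 7: left by d11 = 10 → (-41/2, -5/2)
  seg 8: down by d5 = 3 → (-41/2, -11/2)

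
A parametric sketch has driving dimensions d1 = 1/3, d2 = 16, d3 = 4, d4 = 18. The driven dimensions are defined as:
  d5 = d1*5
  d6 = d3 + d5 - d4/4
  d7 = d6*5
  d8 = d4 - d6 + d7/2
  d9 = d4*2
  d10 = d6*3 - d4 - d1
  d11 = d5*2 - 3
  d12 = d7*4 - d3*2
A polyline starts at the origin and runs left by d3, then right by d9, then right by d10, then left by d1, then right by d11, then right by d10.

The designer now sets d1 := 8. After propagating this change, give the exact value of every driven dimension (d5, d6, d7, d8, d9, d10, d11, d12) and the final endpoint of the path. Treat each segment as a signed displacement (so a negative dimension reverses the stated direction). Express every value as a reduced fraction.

Apply edit: d1 := 8
  d5 = d1*5 = 40
  d6 = d3 + d5 - d4/4 = 79/2
  d7 = d6*5 = 395/2
  d8 = d4 - d6 + d7/2 = 309/4
  d9 = d4*2 = 36
  d10 = d6*3 - d4 - d1 = 185/2
  d11 = d5*2 - 3 = 77
  d12 = d7*4 - d3*2 = 782
Walk from origin (0, 0):
  seg 1: left by d3 = 4 → (-4, 0)
  seg 2: right by d9 = 36 → (32, 0)
  seg 3: right by d10 = 185/2 → (249/2, 0)
  seg 4: left by d1 = 8 → (233/2, 0)
  seg 5: right by d11 = 77 → (387/2, 0)
  seg 6: right by d10 = 185/2 → (286, 0)

d5 = 40
d6 = 79/2
d7 = 395/2
d8 = 309/4
d9 = 36
d10 = 185/2
d11 = 77
d12 = 782
endpoint = (286, 0)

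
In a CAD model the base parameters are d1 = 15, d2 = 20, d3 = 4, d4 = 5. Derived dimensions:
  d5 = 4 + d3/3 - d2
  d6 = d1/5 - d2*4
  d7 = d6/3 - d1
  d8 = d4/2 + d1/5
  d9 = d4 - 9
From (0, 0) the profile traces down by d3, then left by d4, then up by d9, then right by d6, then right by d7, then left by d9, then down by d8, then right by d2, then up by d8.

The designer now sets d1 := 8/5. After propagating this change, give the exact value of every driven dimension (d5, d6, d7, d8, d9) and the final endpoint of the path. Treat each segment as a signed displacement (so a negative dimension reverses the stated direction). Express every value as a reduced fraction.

Apply edit: d1 := 8/5
  d5 = 4 + d3/3 - d2 = -44/3
  d6 = d1/5 - d2*4 = -1992/25
  d7 = d6/3 - d1 = -704/25
  d8 = d4/2 + d1/5 = 141/50
  d9 = d4 - 9 = -4
Walk from origin (0, 0):
  seg 1: down by d3 = 4 → (0, -4)
  seg 2: left by d4 = 5 → (-5, -4)
  seg 3: up by d9 = -4 → (-5, -8)
  seg 4: right by d6 = -1992/25 → (-2117/25, -8)
  seg 5: right by d7 = -704/25 → (-2821/25, -8)
  seg 6: left by d9 = -4 → (-2721/25, -8)
  seg 7: down by d8 = 141/50 → (-2721/25, -541/50)
  seg 8: right by d2 = 20 → (-2221/25, -541/50)
  seg 9: up by d8 = 141/50 → (-2221/25, -8)

d5 = -44/3
d6 = -1992/25
d7 = -704/25
d8 = 141/50
d9 = -4
endpoint = (-2221/25, -8)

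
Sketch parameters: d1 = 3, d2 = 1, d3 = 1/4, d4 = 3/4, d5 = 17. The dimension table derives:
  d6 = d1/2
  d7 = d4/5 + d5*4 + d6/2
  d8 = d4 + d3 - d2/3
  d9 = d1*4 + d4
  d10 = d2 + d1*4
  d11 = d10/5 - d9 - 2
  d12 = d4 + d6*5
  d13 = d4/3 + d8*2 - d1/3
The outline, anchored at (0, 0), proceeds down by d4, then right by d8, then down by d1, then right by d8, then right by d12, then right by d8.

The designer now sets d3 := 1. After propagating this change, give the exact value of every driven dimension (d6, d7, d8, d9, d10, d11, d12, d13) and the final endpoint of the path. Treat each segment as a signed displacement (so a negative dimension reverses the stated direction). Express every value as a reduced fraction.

Apply edit: d3 := 1
  d6 = d1/2 = 3/2
  d7 = d4/5 + d5*4 + d6/2 = 689/10
  d8 = d4 + d3 - d2/3 = 17/12
  d9 = d1*4 + d4 = 51/4
  d10 = d2 + d1*4 = 13
  d11 = d10/5 - d9 - 2 = -243/20
  d12 = d4 + d6*5 = 33/4
  d13 = d4/3 + d8*2 - d1/3 = 25/12
Walk from origin (0, 0):
  seg 1: down by d4 = 3/4 → (0, -3/4)
  seg 2: right by d8 = 17/12 → (17/12, -3/4)
  seg 3: down by d1 = 3 → (17/12, -15/4)
  seg 4: right by d8 = 17/12 → (17/6, -15/4)
  seg 5: right by d12 = 33/4 → (133/12, -15/4)
  seg 6: right by d8 = 17/12 → (25/2, -15/4)

d6 = 3/2
d7 = 689/10
d8 = 17/12
d9 = 51/4
d10 = 13
d11 = -243/20
d12 = 33/4
d13 = 25/12
endpoint = (25/2, -15/4)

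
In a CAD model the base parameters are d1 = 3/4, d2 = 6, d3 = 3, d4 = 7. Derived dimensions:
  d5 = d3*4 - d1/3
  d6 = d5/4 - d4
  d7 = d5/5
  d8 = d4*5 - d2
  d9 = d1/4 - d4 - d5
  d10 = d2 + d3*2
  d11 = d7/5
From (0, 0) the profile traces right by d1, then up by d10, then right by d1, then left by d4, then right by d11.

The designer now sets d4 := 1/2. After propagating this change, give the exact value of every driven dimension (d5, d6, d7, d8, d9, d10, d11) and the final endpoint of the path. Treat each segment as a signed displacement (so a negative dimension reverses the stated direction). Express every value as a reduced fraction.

Apply edit: d4 := 1/2
  d5 = d3*4 - d1/3 = 47/4
  d6 = d5/4 - d4 = 39/16
  d7 = d5/5 = 47/20
  d8 = d4*5 - d2 = -7/2
  d9 = d1/4 - d4 - d5 = -193/16
  d10 = d2 + d3*2 = 12
  d11 = d7/5 = 47/100
Walk from origin (0, 0):
  seg 1: right by d1 = 3/4 → (3/4, 0)
  seg 2: up by d10 = 12 → (3/4, 12)
  seg 3: right by d1 = 3/4 → (3/2, 12)
  seg 4: left by d4 = 1/2 → (1, 12)
  seg 5: right by d11 = 47/100 → (147/100, 12)

d5 = 47/4
d6 = 39/16
d7 = 47/20
d8 = -7/2
d9 = -193/16
d10 = 12
d11 = 47/100
endpoint = (147/100, 12)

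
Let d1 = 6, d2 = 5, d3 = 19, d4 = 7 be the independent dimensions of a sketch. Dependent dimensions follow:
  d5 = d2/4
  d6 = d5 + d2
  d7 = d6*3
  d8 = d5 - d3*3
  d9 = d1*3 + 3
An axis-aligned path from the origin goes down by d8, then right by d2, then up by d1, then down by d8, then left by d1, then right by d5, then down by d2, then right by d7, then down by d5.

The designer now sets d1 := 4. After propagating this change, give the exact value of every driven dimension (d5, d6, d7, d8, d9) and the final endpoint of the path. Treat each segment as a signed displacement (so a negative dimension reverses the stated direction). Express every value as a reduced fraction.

Apply edit: d1 := 4
  d5 = d2/4 = 5/4
  d6 = d5 + d2 = 25/4
  d7 = d6*3 = 75/4
  d8 = d5 - d3*3 = -223/4
  d9 = d1*3 + 3 = 15
Walk from origin (0, 0):
  seg 1: down by d8 = -223/4 → (0, 223/4)
  seg 2: right by d2 = 5 → (5, 223/4)
  seg 3: up by d1 = 4 → (5, 239/4)
  seg 4: down by d8 = -223/4 → (5, 231/2)
  seg 5: left by d1 = 4 → (1, 231/2)
  seg 6: right by d5 = 5/4 → (9/4, 231/2)
  seg 7: down by d2 = 5 → (9/4, 221/2)
  seg 8: right by d7 = 75/4 → (21, 221/2)
  seg 9: down by d5 = 5/4 → (21, 437/4)

d5 = 5/4
d6 = 25/4
d7 = 75/4
d8 = -223/4
d9 = 15
endpoint = (21, 437/4)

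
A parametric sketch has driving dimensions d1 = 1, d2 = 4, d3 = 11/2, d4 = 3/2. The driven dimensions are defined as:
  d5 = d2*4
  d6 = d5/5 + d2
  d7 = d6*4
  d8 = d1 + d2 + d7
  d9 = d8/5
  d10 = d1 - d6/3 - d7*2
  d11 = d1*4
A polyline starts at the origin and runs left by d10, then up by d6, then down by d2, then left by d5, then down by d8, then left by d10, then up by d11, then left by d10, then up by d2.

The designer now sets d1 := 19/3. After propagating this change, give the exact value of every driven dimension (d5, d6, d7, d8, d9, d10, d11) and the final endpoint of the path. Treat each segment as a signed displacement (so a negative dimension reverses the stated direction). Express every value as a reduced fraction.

d5 = 16
d6 = 36/5
d7 = 144/5
d8 = 587/15
d9 = 587/75
d10 = -161/3
d11 = 76/3
endpoint = (145, -33/5)

Apply edit: d1 := 19/3
  d5 = d2*4 = 16
  d6 = d5/5 + d2 = 36/5
  d7 = d6*4 = 144/5
  d8 = d1 + d2 + d7 = 587/15
  d9 = d8/5 = 587/75
  d10 = d1 - d6/3 - d7*2 = -161/3
  d11 = d1*4 = 76/3
Walk from origin (0, 0):
  seg 1: left by d10 = -161/3 → (161/3, 0)
  seg 2: up by d6 = 36/5 → (161/3, 36/5)
  seg 3: down by d2 = 4 → (161/3, 16/5)
  seg 4: left by d5 = 16 → (113/3, 16/5)
  seg 5: down by d8 = 587/15 → (113/3, -539/15)
  seg 6: left by d10 = -161/3 → (274/3, -539/15)
  seg 7: up by d11 = 76/3 → (274/3, -53/5)
  seg 8: left by d10 = -161/3 → (145, -53/5)
  seg 9: up by d2 = 4 → (145, -33/5)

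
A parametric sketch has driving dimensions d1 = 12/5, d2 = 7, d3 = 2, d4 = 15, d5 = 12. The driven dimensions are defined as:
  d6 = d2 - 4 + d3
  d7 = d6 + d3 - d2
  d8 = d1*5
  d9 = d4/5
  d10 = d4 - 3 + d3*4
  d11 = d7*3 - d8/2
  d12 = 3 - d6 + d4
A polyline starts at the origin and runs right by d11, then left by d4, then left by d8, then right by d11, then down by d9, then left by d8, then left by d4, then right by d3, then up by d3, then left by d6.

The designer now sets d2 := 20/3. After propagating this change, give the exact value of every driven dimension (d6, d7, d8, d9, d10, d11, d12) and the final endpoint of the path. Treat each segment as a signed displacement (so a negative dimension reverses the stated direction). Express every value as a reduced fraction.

Apply edit: d2 := 20/3
  d6 = d2 - 4 + d3 = 14/3
  d7 = d6 + d3 - d2 = 0
  d8 = d1*5 = 12
  d9 = d4/5 = 3
  d10 = d4 - 3 + d3*4 = 20
  d11 = d7*3 - d8/2 = -6
  d12 = 3 - d6 + d4 = 40/3
Walk from origin (0, 0):
  seg 1: right by d11 = -6 → (-6, 0)
  seg 2: left by d4 = 15 → (-21, 0)
  seg 3: left by d8 = 12 → (-33, 0)
  seg 4: right by d11 = -6 → (-39, 0)
  seg 5: down by d9 = 3 → (-39, -3)
  seg 6: left by d8 = 12 → (-51, -3)
  seg 7: left by d4 = 15 → (-66, -3)
  seg 8: right by d3 = 2 → (-64, -3)
  seg 9: up by d3 = 2 → (-64, -1)
  seg 10: left by d6 = 14/3 → (-206/3, -1)

d6 = 14/3
d7 = 0
d8 = 12
d9 = 3
d10 = 20
d11 = -6
d12 = 40/3
endpoint = (-206/3, -1)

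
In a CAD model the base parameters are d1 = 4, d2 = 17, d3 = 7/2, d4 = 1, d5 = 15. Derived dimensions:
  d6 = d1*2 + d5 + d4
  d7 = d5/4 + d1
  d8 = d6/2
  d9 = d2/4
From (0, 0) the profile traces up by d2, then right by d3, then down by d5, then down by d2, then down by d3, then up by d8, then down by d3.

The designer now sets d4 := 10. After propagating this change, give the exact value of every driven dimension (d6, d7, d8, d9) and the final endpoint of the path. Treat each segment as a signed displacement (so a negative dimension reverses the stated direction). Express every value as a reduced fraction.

Apply edit: d4 := 10
  d6 = d1*2 + d5 + d4 = 33
  d7 = d5/4 + d1 = 31/4
  d8 = d6/2 = 33/2
  d9 = d2/4 = 17/4
Walk from origin (0, 0):
  seg 1: up by d2 = 17 → (0, 17)
  seg 2: right by d3 = 7/2 → (7/2, 17)
  seg 3: down by d5 = 15 → (7/2, 2)
  seg 4: down by d2 = 17 → (7/2, -15)
  seg 5: down by d3 = 7/2 → (7/2, -37/2)
  seg 6: up by d8 = 33/2 → (7/2, -2)
  seg 7: down by d3 = 7/2 → (7/2, -11/2)

d6 = 33
d7 = 31/4
d8 = 33/2
d9 = 17/4
endpoint = (7/2, -11/2)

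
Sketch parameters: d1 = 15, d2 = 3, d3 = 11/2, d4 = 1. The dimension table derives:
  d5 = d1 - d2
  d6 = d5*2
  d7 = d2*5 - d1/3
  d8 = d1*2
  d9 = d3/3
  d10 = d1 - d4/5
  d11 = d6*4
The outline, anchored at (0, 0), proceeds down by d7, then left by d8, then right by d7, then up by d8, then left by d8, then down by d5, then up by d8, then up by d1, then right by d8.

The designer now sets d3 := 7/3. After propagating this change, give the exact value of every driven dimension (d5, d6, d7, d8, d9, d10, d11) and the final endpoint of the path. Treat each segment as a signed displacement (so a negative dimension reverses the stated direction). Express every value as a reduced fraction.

d5 = 12
d6 = 24
d7 = 10
d8 = 30
d9 = 7/9
d10 = 74/5
d11 = 96
endpoint = (-20, 53)

Apply edit: d3 := 7/3
  d5 = d1 - d2 = 12
  d6 = d5*2 = 24
  d7 = d2*5 - d1/3 = 10
  d8 = d1*2 = 30
  d9 = d3/3 = 7/9
  d10 = d1 - d4/5 = 74/5
  d11 = d6*4 = 96
Walk from origin (0, 0):
  seg 1: down by d7 = 10 → (0, -10)
  seg 2: left by d8 = 30 → (-30, -10)
  seg 3: right by d7 = 10 → (-20, -10)
  seg 4: up by d8 = 30 → (-20, 20)
  seg 5: left by d8 = 30 → (-50, 20)
  seg 6: down by d5 = 12 → (-50, 8)
  seg 7: up by d8 = 30 → (-50, 38)
  seg 8: up by d1 = 15 → (-50, 53)
  seg 9: right by d8 = 30 → (-20, 53)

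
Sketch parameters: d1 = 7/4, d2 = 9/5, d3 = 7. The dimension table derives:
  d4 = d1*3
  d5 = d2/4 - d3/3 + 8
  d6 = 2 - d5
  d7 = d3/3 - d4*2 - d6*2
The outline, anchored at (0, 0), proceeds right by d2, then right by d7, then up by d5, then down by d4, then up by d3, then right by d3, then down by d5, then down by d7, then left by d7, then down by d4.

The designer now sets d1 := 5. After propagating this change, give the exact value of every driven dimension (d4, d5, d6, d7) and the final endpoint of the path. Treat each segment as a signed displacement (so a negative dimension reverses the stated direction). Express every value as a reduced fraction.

d4 = 15
d5 = 367/60
d6 = -247/60
d7 = -583/30
endpoint = (44/5, -107/30)

Apply edit: d1 := 5
  d4 = d1*3 = 15
  d5 = d2/4 - d3/3 + 8 = 367/60
  d6 = 2 - d5 = -247/60
  d7 = d3/3 - d4*2 - d6*2 = -583/30
Walk from origin (0, 0):
  seg 1: right by d2 = 9/5 → (9/5, 0)
  seg 2: right by d7 = -583/30 → (-529/30, 0)
  seg 3: up by d5 = 367/60 → (-529/30, 367/60)
  seg 4: down by d4 = 15 → (-529/30, -533/60)
  seg 5: up by d3 = 7 → (-529/30, -113/60)
  seg 6: right by d3 = 7 → (-319/30, -113/60)
  seg 7: down by d5 = 367/60 → (-319/30, -8)
  seg 8: down by d7 = -583/30 → (-319/30, 343/30)
  seg 9: left by d7 = -583/30 → (44/5, 343/30)
  seg 10: down by d4 = 15 → (44/5, -107/30)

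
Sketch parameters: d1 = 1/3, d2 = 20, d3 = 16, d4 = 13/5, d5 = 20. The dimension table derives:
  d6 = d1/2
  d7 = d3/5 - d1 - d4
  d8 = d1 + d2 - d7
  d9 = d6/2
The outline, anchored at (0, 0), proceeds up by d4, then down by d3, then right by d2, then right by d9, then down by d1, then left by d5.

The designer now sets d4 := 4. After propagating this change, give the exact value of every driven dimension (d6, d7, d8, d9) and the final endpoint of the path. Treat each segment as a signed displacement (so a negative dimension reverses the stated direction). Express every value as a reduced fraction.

d6 = 1/6
d7 = -17/15
d8 = 322/15
d9 = 1/12
endpoint = (1/12, -37/3)

Apply edit: d4 := 4
  d6 = d1/2 = 1/6
  d7 = d3/5 - d1 - d4 = -17/15
  d8 = d1 + d2 - d7 = 322/15
  d9 = d6/2 = 1/12
Walk from origin (0, 0):
  seg 1: up by d4 = 4 → (0, 4)
  seg 2: down by d3 = 16 → (0, -12)
  seg 3: right by d2 = 20 → (20, -12)
  seg 4: right by d9 = 1/12 → (241/12, -12)
  seg 5: down by d1 = 1/3 → (241/12, -37/3)
  seg 6: left by d5 = 20 → (1/12, -37/3)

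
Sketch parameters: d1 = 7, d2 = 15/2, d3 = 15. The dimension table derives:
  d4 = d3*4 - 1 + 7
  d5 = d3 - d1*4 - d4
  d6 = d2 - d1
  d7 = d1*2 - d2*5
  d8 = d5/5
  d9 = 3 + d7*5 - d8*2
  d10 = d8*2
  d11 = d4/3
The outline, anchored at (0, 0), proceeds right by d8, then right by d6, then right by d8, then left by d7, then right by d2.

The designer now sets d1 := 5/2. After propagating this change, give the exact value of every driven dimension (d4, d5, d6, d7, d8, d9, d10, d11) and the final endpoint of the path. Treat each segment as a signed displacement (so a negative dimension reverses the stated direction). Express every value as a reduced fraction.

Apply edit: d1 := 5/2
  d4 = d3*4 - 1 + 7 = 66
  d5 = d3 - d1*4 - d4 = -61
  d6 = d2 - d1 = 5
  d7 = d1*2 - d2*5 = -65/2
  d8 = d5/5 = -61/5
  d9 = 3 + d7*5 - d8*2 = -1351/10
  d10 = d8*2 = -122/5
  d11 = d4/3 = 22
Walk from origin (0, 0):
  seg 1: right by d8 = -61/5 → (-61/5, 0)
  seg 2: right by d6 = 5 → (-36/5, 0)
  seg 3: right by d8 = -61/5 → (-97/5, 0)
  seg 4: left by d7 = -65/2 → (131/10, 0)
  seg 5: right by d2 = 15/2 → (103/5, 0)

d4 = 66
d5 = -61
d6 = 5
d7 = -65/2
d8 = -61/5
d9 = -1351/10
d10 = -122/5
d11 = 22
endpoint = (103/5, 0)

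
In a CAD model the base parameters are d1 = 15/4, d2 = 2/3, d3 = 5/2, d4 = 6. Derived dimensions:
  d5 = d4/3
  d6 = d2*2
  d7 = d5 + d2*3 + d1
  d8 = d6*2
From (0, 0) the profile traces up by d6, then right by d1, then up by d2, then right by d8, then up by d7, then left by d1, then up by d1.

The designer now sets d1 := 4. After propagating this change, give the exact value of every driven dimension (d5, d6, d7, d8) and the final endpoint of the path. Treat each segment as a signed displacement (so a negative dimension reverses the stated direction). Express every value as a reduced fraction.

d5 = 2
d6 = 4/3
d7 = 8
d8 = 8/3
endpoint = (8/3, 14)

Apply edit: d1 := 4
  d5 = d4/3 = 2
  d6 = d2*2 = 4/3
  d7 = d5 + d2*3 + d1 = 8
  d8 = d6*2 = 8/3
Walk from origin (0, 0):
  seg 1: up by d6 = 4/3 → (0, 4/3)
  seg 2: right by d1 = 4 → (4, 4/3)
  seg 3: up by d2 = 2/3 → (4, 2)
  seg 4: right by d8 = 8/3 → (20/3, 2)
  seg 5: up by d7 = 8 → (20/3, 10)
  seg 6: left by d1 = 4 → (8/3, 10)
  seg 7: up by d1 = 4 → (8/3, 14)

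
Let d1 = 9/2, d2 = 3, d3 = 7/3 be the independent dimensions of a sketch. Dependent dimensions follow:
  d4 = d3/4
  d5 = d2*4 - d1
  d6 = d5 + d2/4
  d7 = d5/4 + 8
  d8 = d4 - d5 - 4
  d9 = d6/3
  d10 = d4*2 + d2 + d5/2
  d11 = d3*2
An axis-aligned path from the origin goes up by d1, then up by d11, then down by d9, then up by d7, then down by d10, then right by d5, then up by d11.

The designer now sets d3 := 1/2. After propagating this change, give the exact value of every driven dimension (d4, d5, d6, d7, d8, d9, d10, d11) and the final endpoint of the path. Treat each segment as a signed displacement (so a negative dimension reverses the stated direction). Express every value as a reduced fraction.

Apply edit: d3 := 1/2
  d4 = d3/4 = 1/8
  d5 = d2*4 - d1 = 15/2
  d6 = d5 + d2/4 = 33/4
  d7 = d5/4 + 8 = 79/8
  d8 = d4 - d5 - 4 = -91/8
  d9 = d6/3 = 11/4
  d10 = d4*2 + d2 + d5/2 = 7
  d11 = d3*2 = 1
Walk from origin (0, 0):
  seg 1: up by d1 = 9/2 → (0, 9/2)
  seg 2: up by d11 = 1 → (0, 11/2)
  seg 3: down by d9 = 11/4 → (0, 11/4)
  seg 4: up by d7 = 79/8 → (0, 101/8)
  seg 5: down by d10 = 7 → (0, 45/8)
  seg 6: right by d5 = 15/2 → (15/2, 45/8)
  seg 7: up by d11 = 1 → (15/2, 53/8)

d4 = 1/8
d5 = 15/2
d6 = 33/4
d7 = 79/8
d8 = -91/8
d9 = 11/4
d10 = 7
d11 = 1
endpoint = (15/2, 53/8)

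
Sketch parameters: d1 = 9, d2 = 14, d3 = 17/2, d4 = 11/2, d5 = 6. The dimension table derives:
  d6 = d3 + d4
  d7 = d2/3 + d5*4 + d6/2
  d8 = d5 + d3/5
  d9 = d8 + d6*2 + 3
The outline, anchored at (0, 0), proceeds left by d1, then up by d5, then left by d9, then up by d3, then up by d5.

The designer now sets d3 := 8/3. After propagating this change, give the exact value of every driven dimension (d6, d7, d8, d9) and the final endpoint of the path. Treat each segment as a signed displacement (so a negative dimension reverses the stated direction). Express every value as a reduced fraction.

Apply edit: d3 := 8/3
  d6 = d3 + d4 = 49/6
  d7 = d2/3 + d5*4 + d6/2 = 131/4
  d8 = d5 + d3/5 = 98/15
  d9 = d8 + d6*2 + 3 = 388/15
Walk from origin (0, 0):
  seg 1: left by d1 = 9 → (-9, 0)
  seg 2: up by d5 = 6 → (-9, 6)
  seg 3: left by d9 = 388/15 → (-523/15, 6)
  seg 4: up by d3 = 8/3 → (-523/15, 26/3)
  seg 5: up by d5 = 6 → (-523/15, 44/3)

d6 = 49/6
d7 = 131/4
d8 = 98/15
d9 = 388/15
endpoint = (-523/15, 44/3)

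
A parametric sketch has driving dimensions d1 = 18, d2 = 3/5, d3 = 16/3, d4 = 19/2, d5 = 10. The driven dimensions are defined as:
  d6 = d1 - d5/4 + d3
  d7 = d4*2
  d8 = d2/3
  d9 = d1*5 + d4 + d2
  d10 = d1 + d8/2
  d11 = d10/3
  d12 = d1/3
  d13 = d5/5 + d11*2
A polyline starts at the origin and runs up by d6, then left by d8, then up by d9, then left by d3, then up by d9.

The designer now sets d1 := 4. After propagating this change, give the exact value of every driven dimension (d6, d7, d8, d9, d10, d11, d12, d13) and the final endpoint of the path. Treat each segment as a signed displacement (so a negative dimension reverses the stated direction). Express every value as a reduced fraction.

d6 = 41/6
d7 = 19
d8 = 1/5
d9 = 301/10
d10 = 41/10
d11 = 41/30
d12 = 4/3
d13 = 71/15
endpoint = (-83/15, 2011/30)

Apply edit: d1 := 4
  d6 = d1 - d5/4 + d3 = 41/6
  d7 = d4*2 = 19
  d8 = d2/3 = 1/5
  d9 = d1*5 + d4 + d2 = 301/10
  d10 = d1 + d8/2 = 41/10
  d11 = d10/3 = 41/30
  d12 = d1/3 = 4/3
  d13 = d5/5 + d11*2 = 71/15
Walk from origin (0, 0):
  seg 1: up by d6 = 41/6 → (0, 41/6)
  seg 2: left by d8 = 1/5 → (-1/5, 41/6)
  seg 3: up by d9 = 301/10 → (-1/5, 554/15)
  seg 4: left by d3 = 16/3 → (-83/15, 554/15)
  seg 5: up by d9 = 301/10 → (-83/15, 2011/30)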